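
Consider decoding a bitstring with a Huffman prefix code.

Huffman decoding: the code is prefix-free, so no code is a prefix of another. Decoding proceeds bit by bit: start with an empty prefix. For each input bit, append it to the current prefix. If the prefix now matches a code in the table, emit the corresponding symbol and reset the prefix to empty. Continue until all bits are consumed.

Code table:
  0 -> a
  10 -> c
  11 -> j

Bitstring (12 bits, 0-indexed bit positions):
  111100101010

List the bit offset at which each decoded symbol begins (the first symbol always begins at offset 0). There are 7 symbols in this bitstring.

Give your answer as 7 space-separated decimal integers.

Bit 0: prefix='1' (no match yet)
Bit 1: prefix='11' -> emit 'j', reset
Bit 2: prefix='1' (no match yet)
Bit 3: prefix='11' -> emit 'j', reset
Bit 4: prefix='0' -> emit 'a', reset
Bit 5: prefix='0' -> emit 'a', reset
Bit 6: prefix='1' (no match yet)
Bit 7: prefix='10' -> emit 'c', reset
Bit 8: prefix='1' (no match yet)
Bit 9: prefix='10' -> emit 'c', reset
Bit 10: prefix='1' (no match yet)
Bit 11: prefix='10' -> emit 'c', reset

Answer: 0 2 4 5 6 8 10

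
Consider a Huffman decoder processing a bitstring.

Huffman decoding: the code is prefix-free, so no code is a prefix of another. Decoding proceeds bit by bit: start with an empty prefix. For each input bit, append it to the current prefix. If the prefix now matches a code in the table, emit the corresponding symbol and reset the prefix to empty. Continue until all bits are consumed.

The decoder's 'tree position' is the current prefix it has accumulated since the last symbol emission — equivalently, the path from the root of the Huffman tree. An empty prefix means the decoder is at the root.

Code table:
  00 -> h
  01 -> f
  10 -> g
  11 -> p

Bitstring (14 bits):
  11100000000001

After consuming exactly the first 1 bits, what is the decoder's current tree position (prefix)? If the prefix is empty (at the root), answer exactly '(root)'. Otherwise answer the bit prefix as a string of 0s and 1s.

Answer: 1

Derivation:
Bit 0: prefix='1' (no match yet)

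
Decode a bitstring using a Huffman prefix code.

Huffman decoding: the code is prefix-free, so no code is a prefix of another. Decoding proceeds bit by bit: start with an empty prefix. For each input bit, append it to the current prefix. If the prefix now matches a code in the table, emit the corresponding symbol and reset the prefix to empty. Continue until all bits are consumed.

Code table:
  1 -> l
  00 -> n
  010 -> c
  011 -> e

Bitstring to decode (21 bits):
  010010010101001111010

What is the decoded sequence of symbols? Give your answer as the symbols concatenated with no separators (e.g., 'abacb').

Answer: ccclcellc

Derivation:
Bit 0: prefix='0' (no match yet)
Bit 1: prefix='01' (no match yet)
Bit 2: prefix='010' -> emit 'c', reset
Bit 3: prefix='0' (no match yet)
Bit 4: prefix='01' (no match yet)
Bit 5: prefix='010' -> emit 'c', reset
Bit 6: prefix='0' (no match yet)
Bit 7: prefix='01' (no match yet)
Bit 8: prefix='010' -> emit 'c', reset
Bit 9: prefix='1' -> emit 'l', reset
Bit 10: prefix='0' (no match yet)
Bit 11: prefix='01' (no match yet)
Bit 12: prefix='010' -> emit 'c', reset
Bit 13: prefix='0' (no match yet)
Bit 14: prefix='01' (no match yet)
Bit 15: prefix='011' -> emit 'e', reset
Bit 16: prefix='1' -> emit 'l', reset
Bit 17: prefix='1' -> emit 'l', reset
Bit 18: prefix='0' (no match yet)
Bit 19: prefix='01' (no match yet)
Bit 20: prefix='010' -> emit 'c', reset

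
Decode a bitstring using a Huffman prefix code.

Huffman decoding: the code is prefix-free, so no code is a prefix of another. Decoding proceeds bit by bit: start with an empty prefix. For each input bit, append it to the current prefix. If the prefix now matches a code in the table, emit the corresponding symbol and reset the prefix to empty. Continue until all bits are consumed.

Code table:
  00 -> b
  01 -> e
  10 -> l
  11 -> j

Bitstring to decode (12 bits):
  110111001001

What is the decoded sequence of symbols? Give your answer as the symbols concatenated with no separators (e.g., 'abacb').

Bit 0: prefix='1' (no match yet)
Bit 1: prefix='11' -> emit 'j', reset
Bit 2: prefix='0' (no match yet)
Bit 3: prefix='01' -> emit 'e', reset
Bit 4: prefix='1' (no match yet)
Bit 5: prefix='11' -> emit 'j', reset
Bit 6: prefix='0' (no match yet)
Bit 7: prefix='00' -> emit 'b', reset
Bit 8: prefix='1' (no match yet)
Bit 9: prefix='10' -> emit 'l', reset
Bit 10: prefix='0' (no match yet)
Bit 11: prefix='01' -> emit 'e', reset

Answer: jejble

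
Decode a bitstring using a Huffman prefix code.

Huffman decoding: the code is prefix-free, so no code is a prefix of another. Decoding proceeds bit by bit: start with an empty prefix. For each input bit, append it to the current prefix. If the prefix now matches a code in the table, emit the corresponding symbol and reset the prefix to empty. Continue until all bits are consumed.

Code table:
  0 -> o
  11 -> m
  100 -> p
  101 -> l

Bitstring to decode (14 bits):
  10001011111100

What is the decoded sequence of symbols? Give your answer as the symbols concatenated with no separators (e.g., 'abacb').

Answer: polmmp

Derivation:
Bit 0: prefix='1' (no match yet)
Bit 1: prefix='10' (no match yet)
Bit 2: prefix='100' -> emit 'p', reset
Bit 3: prefix='0' -> emit 'o', reset
Bit 4: prefix='1' (no match yet)
Bit 5: prefix='10' (no match yet)
Bit 6: prefix='101' -> emit 'l', reset
Bit 7: prefix='1' (no match yet)
Bit 8: prefix='11' -> emit 'm', reset
Bit 9: prefix='1' (no match yet)
Bit 10: prefix='11' -> emit 'm', reset
Bit 11: prefix='1' (no match yet)
Bit 12: prefix='10' (no match yet)
Bit 13: prefix='100' -> emit 'p', reset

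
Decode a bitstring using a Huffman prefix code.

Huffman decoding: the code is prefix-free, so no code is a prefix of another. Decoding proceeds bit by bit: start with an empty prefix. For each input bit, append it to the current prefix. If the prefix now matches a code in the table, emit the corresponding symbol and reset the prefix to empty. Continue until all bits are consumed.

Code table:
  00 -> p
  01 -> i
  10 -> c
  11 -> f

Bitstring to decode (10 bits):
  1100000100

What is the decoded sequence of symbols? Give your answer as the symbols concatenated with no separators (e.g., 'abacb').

Bit 0: prefix='1' (no match yet)
Bit 1: prefix='11' -> emit 'f', reset
Bit 2: prefix='0' (no match yet)
Bit 3: prefix='00' -> emit 'p', reset
Bit 4: prefix='0' (no match yet)
Bit 5: prefix='00' -> emit 'p', reset
Bit 6: prefix='0' (no match yet)
Bit 7: prefix='01' -> emit 'i', reset
Bit 8: prefix='0' (no match yet)
Bit 9: prefix='00' -> emit 'p', reset

Answer: fppip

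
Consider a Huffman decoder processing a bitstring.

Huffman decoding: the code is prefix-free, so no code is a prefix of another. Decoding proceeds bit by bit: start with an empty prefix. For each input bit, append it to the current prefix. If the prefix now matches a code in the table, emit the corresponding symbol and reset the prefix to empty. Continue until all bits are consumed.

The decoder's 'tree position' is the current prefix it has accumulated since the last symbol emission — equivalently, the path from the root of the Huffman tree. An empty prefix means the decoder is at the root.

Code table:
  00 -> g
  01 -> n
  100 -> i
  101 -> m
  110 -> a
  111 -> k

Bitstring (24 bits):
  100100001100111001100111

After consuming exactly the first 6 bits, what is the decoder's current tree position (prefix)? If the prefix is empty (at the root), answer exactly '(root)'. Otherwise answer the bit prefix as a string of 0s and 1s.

Answer: (root)

Derivation:
Bit 0: prefix='1' (no match yet)
Bit 1: prefix='10' (no match yet)
Bit 2: prefix='100' -> emit 'i', reset
Bit 3: prefix='1' (no match yet)
Bit 4: prefix='10' (no match yet)
Bit 5: prefix='100' -> emit 'i', reset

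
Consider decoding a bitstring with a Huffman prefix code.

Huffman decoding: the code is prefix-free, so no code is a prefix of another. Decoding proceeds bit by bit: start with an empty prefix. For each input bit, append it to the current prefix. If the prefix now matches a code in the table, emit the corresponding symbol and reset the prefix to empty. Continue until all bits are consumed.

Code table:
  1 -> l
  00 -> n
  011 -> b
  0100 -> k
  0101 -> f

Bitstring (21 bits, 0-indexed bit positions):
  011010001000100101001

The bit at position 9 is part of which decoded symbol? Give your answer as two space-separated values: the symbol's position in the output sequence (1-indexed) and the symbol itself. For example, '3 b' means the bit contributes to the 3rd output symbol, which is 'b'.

Answer: 3 k

Derivation:
Bit 0: prefix='0' (no match yet)
Bit 1: prefix='01' (no match yet)
Bit 2: prefix='011' -> emit 'b', reset
Bit 3: prefix='0' (no match yet)
Bit 4: prefix='01' (no match yet)
Bit 5: prefix='010' (no match yet)
Bit 6: prefix='0100' -> emit 'k', reset
Bit 7: prefix='0' (no match yet)
Bit 8: prefix='01' (no match yet)
Bit 9: prefix='010' (no match yet)
Bit 10: prefix='0100' -> emit 'k', reset
Bit 11: prefix='0' (no match yet)
Bit 12: prefix='01' (no match yet)
Bit 13: prefix='010' (no match yet)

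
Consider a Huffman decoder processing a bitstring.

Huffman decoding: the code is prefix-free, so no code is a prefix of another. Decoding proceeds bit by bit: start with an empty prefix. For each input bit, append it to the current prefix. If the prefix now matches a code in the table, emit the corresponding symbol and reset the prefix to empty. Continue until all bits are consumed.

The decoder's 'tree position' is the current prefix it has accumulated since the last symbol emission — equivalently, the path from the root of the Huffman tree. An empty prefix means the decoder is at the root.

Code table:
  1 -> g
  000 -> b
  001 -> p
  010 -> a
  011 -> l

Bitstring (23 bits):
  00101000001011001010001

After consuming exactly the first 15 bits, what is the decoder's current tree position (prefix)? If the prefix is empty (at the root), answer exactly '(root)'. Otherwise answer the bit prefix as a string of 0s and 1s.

Answer: 0

Derivation:
Bit 0: prefix='0' (no match yet)
Bit 1: prefix='00' (no match yet)
Bit 2: prefix='001' -> emit 'p', reset
Bit 3: prefix='0' (no match yet)
Bit 4: prefix='01' (no match yet)
Bit 5: prefix='010' -> emit 'a', reset
Bit 6: prefix='0' (no match yet)
Bit 7: prefix='00' (no match yet)
Bit 8: prefix='000' -> emit 'b', reset
Bit 9: prefix='0' (no match yet)
Bit 10: prefix='01' (no match yet)
Bit 11: prefix='010' -> emit 'a', reset
Bit 12: prefix='1' -> emit 'g', reset
Bit 13: prefix='1' -> emit 'g', reset
Bit 14: prefix='0' (no match yet)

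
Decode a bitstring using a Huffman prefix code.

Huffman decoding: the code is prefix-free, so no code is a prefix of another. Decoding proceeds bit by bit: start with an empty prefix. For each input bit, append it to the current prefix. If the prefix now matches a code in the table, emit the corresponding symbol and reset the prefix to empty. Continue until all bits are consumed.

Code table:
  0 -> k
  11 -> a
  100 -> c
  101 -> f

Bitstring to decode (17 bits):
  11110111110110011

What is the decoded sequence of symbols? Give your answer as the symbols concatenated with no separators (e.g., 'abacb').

Answer: aakaafca

Derivation:
Bit 0: prefix='1' (no match yet)
Bit 1: prefix='11' -> emit 'a', reset
Bit 2: prefix='1' (no match yet)
Bit 3: prefix='11' -> emit 'a', reset
Bit 4: prefix='0' -> emit 'k', reset
Bit 5: prefix='1' (no match yet)
Bit 6: prefix='11' -> emit 'a', reset
Bit 7: prefix='1' (no match yet)
Bit 8: prefix='11' -> emit 'a', reset
Bit 9: prefix='1' (no match yet)
Bit 10: prefix='10' (no match yet)
Bit 11: prefix='101' -> emit 'f', reset
Bit 12: prefix='1' (no match yet)
Bit 13: prefix='10' (no match yet)
Bit 14: prefix='100' -> emit 'c', reset
Bit 15: prefix='1' (no match yet)
Bit 16: prefix='11' -> emit 'a', reset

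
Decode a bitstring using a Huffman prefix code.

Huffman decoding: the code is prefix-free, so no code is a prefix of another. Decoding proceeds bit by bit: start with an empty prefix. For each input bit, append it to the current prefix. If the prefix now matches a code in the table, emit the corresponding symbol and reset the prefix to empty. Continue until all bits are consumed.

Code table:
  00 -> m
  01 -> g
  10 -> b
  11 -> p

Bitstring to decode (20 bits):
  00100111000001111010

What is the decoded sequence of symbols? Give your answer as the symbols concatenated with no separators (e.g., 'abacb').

Answer: mbgpmmgpbb

Derivation:
Bit 0: prefix='0' (no match yet)
Bit 1: prefix='00' -> emit 'm', reset
Bit 2: prefix='1' (no match yet)
Bit 3: prefix='10' -> emit 'b', reset
Bit 4: prefix='0' (no match yet)
Bit 5: prefix='01' -> emit 'g', reset
Bit 6: prefix='1' (no match yet)
Bit 7: prefix='11' -> emit 'p', reset
Bit 8: prefix='0' (no match yet)
Bit 9: prefix='00' -> emit 'm', reset
Bit 10: prefix='0' (no match yet)
Bit 11: prefix='00' -> emit 'm', reset
Bit 12: prefix='0' (no match yet)
Bit 13: prefix='01' -> emit 'g', reset
Bit 14: prefix='1' (no match yet)
Bit 15: prefix='11' -> emit 'p', reset
Bit 16: prefix='1' (no match yet)
Bit 17: prefix='10' -> emit 'b', reset
Bit 18: prefix='1' (no match yet)
Bit 19: prefix='10' -> emit 'b', reset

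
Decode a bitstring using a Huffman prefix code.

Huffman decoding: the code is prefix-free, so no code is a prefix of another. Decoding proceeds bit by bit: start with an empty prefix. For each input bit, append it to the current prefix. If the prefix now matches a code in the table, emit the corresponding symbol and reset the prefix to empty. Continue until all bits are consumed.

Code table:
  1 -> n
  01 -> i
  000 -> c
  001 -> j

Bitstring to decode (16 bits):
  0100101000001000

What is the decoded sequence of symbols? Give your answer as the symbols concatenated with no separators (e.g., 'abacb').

Answer: ijicjc

Derivation:
Bit 0: prefix='0' (no match yet)
Bit 1: prefix='01' -> emit 'i', reset
Bit 2: prefix='0' (no match yet)
Bit 3: prefix='00' (no match yet)
Bit 4: prefix='001' -> emit 'j', reset
Bit 5: prefix='0' (no match yet)
Bit 6: prefix='01' -> emit 'i', reset
Bit 7: prefix='0' (no match yet)
Bit 8: prefix='00' (no match yet)
Bit 9: prefix='000' -> emit 'c', reset
Bit 10: prefix='0' (no match yet)
Bit 11: prefix='00' (no match yet)
Bit 12: prefix='001' -> emit 'j', reset
Bit 13: prefix='0' (no match yet)
Bit 14: prefix='00' (no match yet)
Bit 15: prefix='000' -> emit 'c', reset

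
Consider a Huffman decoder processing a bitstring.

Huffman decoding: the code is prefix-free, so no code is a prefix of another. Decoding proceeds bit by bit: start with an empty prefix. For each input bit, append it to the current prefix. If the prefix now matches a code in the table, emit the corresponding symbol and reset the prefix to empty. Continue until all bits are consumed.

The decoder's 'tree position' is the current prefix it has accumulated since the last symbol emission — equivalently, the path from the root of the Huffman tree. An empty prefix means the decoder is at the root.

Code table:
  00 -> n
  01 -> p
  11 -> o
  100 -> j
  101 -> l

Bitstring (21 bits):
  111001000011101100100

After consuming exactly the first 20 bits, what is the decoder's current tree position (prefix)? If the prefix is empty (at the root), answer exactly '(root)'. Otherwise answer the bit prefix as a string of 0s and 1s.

Bit 0: prefix='1' (no match yet)
Bit 1: prefix='11' -> emit 'o', reset
Bit 2: prefix='1' (no match yet)
Bit 3: prefix='10' (no match yet)
Bit 4: prefix='100' -> emit 'j', reset
Bit 5: prefix='1' (no match yet)
Bit 6: prefix='10' (no match yet)
Bit 7: prefix='100' -> emit 'j', reset
Bit 8: prefix='0' (no match yet)
Bit 9: prefix='00' -> emit 'n', reset
Bit 10: prefix='1' (no match yet)
Bit 11: prefix='11' -> emit 'o', reset
Bit 12: prefix='1' (no match yet)
Bit 13: prefix='10' (no match yet)
Bit 14: prefix='101' -> emit 'l', reset
Bit 15: prefix='1' (no match yet)
Bit 16: prefix='10' (no match yet)
Bit 17: prefix='100' -> emit 'j', reset
Bit 18: prefix='1' (no match yet)
Bit 19: prefix='10' (no match yet)

Answer: 10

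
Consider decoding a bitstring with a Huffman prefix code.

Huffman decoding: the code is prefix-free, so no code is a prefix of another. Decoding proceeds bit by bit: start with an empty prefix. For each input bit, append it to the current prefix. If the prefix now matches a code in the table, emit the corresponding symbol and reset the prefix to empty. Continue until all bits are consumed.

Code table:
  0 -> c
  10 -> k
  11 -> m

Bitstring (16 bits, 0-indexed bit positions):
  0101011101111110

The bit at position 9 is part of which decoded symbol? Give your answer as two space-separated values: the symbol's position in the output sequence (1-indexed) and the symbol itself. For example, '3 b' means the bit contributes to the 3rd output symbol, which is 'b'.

Bit 0: prefix='0' -> emit 'c', reset
Bit 1: prefix='1' (no match yet)
Bit 2: prefix='10' -> emit 'k', reset
Bit 3: prefix='1' (no match yet)
Bit 4: prefix='10' -> emit 'k', reset
Bit 5: prefix='1' (no match yet)
Bit 6: prefix='11' -> emit 'm', reset
Bit 7: prefix='1' (no match yet)
Bit 8: prefix='10' -> emit 'k', reset
Bit 9: prefix='1' (no match yet)
Bit 10: prefix='11' -> emit 'm', reset
Bit 11: prefix='1' (no match yet)
Bit 12: prefix='11' -> emit 'm', reset
Bit 13: prefix='1' (no match yet)

Answer: 6 m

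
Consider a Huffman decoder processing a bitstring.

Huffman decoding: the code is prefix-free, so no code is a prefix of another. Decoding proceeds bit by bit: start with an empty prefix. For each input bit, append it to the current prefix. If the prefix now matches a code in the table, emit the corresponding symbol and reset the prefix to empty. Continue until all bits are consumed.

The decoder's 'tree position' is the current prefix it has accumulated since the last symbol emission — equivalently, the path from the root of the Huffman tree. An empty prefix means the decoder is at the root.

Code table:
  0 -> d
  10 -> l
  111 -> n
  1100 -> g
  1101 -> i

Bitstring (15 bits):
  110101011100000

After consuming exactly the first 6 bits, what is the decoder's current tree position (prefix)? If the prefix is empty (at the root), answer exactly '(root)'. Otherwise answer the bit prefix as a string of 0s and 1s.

Bit 0: prefix='1' (no match yet)
Bit 1: prefix='11' (no match yet)
Bit 2: prefix='110' (no match yet)
Bit 3: prefix='1101' -> emit 'i', reset
Bit 4: prefix='0' -> emit 'd', reset
Bit 5: prefix='1' (no match yet)

Answer: 1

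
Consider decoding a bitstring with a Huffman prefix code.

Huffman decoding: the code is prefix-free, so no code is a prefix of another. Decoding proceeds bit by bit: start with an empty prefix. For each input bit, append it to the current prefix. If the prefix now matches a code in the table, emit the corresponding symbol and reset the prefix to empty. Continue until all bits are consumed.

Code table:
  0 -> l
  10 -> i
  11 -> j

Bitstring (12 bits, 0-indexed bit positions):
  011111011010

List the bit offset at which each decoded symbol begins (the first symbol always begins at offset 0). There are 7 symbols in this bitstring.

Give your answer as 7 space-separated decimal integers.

Bit 0: prefix='0' -> emit 'l', reset
Bit 1: prefix='1' (no match yet)
Bit 2: prefix='11' -> emit 'j', reset
Bit 3: prefix='1' (no match yet)
Bit 4: prefix='11' -> emit 'j', reset
Bit 5: prefix='1' (no match yet)
Bit 6: prefix='10' -> emit 'i', reset
Bit 7: prefix='1' (no match yet)
Bit 8: prefix='11' -> emit 'j', reset
Bit 9: prefix='0' -> emit 'l', reset
Bit 10: prefix='1' (no match yet)
Bit 11: prefix='10' -> emit 'i', reset

Answer: 0 1 3 5 7 9 10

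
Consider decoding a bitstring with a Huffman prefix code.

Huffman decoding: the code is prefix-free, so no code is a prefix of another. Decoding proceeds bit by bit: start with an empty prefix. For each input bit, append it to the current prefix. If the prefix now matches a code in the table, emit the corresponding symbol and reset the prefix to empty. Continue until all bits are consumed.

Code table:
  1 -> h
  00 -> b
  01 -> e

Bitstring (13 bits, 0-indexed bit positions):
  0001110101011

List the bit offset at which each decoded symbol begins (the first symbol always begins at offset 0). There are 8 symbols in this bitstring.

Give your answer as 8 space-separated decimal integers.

Bit 0: prefix='0' (no match yet)
Bit 1: prefix='00' -> emit 'b', reset
Bit 2: prefix='0' (no match yet)
Bit 3: prefix='01' -> emit 'e', reset
Bit 4: prefix='1' -> emit 'h', reset
Bit 5: prefix='1' -> emit 'h', reset
Bit 6: prefix='0' (no match yet)
Bit 7: prefix='01' -> emit 'e', reset
Bit 8: prefix='0' (no match yet)
Bit 9: prefix='01' -> emit 'e', reset
Bit 10: prefix='0' (no match yet)
Bit 11: prefix='01' -> emit 'e', reset
Bit 12: prefix='1' -> emit 'h', reset

Answer: 0 2 4 5 6 8 10 12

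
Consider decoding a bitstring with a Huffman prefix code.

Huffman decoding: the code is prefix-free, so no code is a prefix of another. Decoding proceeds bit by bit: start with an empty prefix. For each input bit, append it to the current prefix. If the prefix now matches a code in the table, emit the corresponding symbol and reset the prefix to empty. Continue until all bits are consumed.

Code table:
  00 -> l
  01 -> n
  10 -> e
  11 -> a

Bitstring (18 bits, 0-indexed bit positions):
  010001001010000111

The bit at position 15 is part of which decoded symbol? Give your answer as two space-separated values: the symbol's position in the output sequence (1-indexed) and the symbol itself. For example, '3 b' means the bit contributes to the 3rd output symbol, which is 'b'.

Bit 0: prefix='0' (no match yet)
Bit 1: prefix='01' -> emit 'n', reset
Bit 2: prefix='0' (no match yet)
Bit 3: prefix='00' -> emit 'l', reset
Bit 4: prefix='0' (no match yet)
Bit 5: prefix='01' -> emit 'n', reset
Bit 6: prefix='0' (no match yet)
Bit 7: prefix='00' -> emit 'l', reset
Bit 8: prefix='1' (no match yet)
Bit 9: prefix='10' -> emit 'e', reset
Bit 10: prefix='1' (no match yet)
Bit 11: prefix='10' -> emit 'e', reset
Bit 12: prefix='0' (no match yet)
Bit 13: prefix='00' -> emit 'l', reset
Bit 14: prefix='0' (no match yet)
Bit 15: prefix='01' -> emit 'n', reset
Bit 16: prefix='1' (no match yet)
Bit 17: prefix='11' -> emit 'a', reset

Answer: 8 n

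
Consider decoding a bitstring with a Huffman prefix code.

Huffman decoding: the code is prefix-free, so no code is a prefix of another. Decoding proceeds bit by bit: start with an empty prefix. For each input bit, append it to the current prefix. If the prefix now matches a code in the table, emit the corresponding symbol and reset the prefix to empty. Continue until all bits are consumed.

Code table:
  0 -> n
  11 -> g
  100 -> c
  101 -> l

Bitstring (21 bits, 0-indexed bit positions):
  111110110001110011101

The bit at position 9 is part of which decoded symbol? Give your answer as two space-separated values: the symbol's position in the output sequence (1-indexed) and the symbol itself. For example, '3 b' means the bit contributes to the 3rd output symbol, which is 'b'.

Answer: 4 c

Derivation:
Bit 0: prefix='1' (no match yet)
Bit 1: prefix='11' -> emit 'g', reset
Bit 2: prefix='1' (no match yet)
Bit 3: prefix='11' -> emit 'g', reset
Bit 4: prefix='1' (no match yet)
Bit 5: prefix='10' (no match yet)
Bit 6: prefix='101' -> emit 'l', reset
Bit 7: prefix='1' (no match yet)
Bit 8: prefix='10' (no match yet)
Bit 9: prefix='100' -> emit 'c', reset
Bit 10: prefix='0' -> emit 'n', reset
Bit 11: prefix='1' (no match yet)
Bit 12: prefix='11' -> emit 'g', reset
Bit 13: prefix='1' (no match yet)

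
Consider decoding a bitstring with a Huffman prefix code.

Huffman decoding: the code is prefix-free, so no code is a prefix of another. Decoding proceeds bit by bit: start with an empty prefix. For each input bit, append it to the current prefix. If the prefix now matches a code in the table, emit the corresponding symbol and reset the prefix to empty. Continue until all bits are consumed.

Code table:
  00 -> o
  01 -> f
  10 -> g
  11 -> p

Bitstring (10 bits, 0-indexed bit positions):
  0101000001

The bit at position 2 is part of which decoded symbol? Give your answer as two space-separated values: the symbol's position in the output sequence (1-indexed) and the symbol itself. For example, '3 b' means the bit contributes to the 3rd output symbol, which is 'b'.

Answer: 2 f

Derivation:
Bit 0: prefix='0' (no match yet)
Bit 1: prefix='01' -> emit 'f', reset
Bit 2: prefix='0' (no match yet)
Bit 3: prefix='01' -> emit 'f', reset
Bit 4: prefix='0' (no match yet)
Bit 5: prefix='00' -> emit 'o', reset
Bit 6: prefix='0' (no match yet)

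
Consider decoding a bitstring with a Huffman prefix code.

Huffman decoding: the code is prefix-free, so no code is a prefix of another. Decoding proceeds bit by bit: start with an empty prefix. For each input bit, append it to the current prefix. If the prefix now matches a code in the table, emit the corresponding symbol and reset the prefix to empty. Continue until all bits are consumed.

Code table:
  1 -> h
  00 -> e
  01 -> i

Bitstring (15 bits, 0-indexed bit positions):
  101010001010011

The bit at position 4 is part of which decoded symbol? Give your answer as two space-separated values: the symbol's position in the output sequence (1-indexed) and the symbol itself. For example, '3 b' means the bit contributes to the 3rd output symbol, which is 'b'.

Answer: 3 i

Derivation:
Bit 0: prefix='1' -> emit 'h', reset
Bit 1: prefix='0' (no match yet)
Bit 2: prefix='01' -> emit 'i', reset
Bit 3: prefix='0' (no match yet)
Bit 4: prefix='01' -> emit 'i', reset
Bit 5: prefix='0' (no match yet)
Bit 6: prefix='00' -> emit 'e', reset
Bit 7: prefix='0' (no match yet)
Bit 8: prefix='01' -> emit 'i', reset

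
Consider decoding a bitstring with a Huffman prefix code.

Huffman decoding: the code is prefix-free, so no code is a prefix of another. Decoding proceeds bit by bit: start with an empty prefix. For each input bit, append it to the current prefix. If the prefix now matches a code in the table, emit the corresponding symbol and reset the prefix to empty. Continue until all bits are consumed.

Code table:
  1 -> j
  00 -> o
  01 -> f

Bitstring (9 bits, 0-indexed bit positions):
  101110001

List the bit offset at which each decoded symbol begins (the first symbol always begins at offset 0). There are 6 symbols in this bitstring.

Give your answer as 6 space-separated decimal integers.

Bit 0: prefix='1' -> emit 'j', reset
Bit 1: prefix='0' (no match yet)
Bit 2: prefix='01' -> emit 'f', reset
Bit 3: prefix='1' -> emit 'j', reset
Bit 4: prefix='1' -> emit 'j', reset
Bit 5: prefix='0' (no match yet)
Bit 6: prefix='00' -> emit 'o', reset
Bit 7: prefix='0' (no match yet)
Bit 8: prefix='01' -> emit 'f', reset

Answer: 0 1 3 4 5 7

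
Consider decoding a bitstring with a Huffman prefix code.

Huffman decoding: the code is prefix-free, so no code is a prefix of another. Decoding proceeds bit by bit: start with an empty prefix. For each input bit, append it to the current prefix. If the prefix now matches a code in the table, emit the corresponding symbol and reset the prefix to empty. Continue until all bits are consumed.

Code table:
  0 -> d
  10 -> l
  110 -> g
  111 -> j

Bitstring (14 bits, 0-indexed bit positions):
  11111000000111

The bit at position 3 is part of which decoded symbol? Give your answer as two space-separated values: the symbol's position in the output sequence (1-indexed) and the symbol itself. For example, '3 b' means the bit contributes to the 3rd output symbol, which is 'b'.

Bit 0: prefix='1' (no match yet)
Bit 1: prefix='11' (no match yet)
Bit 2: prefix='111' -> emit 'j', reset
Bit 3: prefix='1' (no match yet)
Bit 4: prefix='11' (no match yet)
Bit 5: prefix='110' -> emit 'g', reset
Bit 6: prefix='0' -> emit 'd', reset
Bit 7: prefix='0' -> emit 'd', reset

Answer: 2 g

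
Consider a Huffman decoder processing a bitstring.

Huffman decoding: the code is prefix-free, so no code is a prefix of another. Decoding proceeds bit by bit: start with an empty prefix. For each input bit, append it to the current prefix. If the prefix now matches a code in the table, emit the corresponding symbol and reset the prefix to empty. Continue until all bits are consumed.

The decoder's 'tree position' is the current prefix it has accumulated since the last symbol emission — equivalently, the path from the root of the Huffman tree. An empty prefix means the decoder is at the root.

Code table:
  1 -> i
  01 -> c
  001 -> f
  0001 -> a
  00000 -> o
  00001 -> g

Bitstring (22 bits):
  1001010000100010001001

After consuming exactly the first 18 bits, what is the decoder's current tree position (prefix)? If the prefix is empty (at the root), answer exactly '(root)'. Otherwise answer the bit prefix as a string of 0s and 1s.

Bit 0: prefix='1' -> emit 'i', reset
Bit 1: prefix='0' (no match yet)
Bit 2: prefix='00' (no match yet)
Bit 3: prefix='001' -> emit 'f', reset
Bit 4: prefix='0' (no match yet)
Bit 5: prefix='01' -> emit 'c', reset
Bit 6: prefix='0' (no match yet)
Bit 7: prefix='00' (no match yet)
Bit 8: prefix='000' (no match yet)
Bit 9: prefix='0000' (no match yet)
Bit 10: prefix='00001' -> emit 'g', reset
Bit 11: prefix='0' (no match yet)
Bit 12: prefix='00' (no match yet)
Bit 13: prefix='000' (no match yet)
Bit 14: prefix='0001' -> emit 'a', reset
Bit 15: prefix='0' (no match yet)
Bit 16: prefix='00' (no match yet)
Bit 17: prefix='000' (no match yet)

Answer: 000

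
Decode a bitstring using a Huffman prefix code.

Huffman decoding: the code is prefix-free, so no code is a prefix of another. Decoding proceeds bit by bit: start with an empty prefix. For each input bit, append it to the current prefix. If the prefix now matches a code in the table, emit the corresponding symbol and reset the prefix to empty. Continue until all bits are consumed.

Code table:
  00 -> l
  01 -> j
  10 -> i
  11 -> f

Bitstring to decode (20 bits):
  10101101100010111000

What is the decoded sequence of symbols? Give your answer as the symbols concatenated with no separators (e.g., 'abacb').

Answer: iifjilifil

Derivation:
Bit 0: prefix='1' (no match yet)
Bit 1: prefix='10' -> emit 'i', reset
Bit 2: prefix='1' (no match yet)
Bit 3: prefix='10' -> emit 'i', reset
Bit 4: prefix='1' (no match yet)
Bit 5: prefix='11' -> emit 'f', reset
Bit 6: prefix='0' (no match yet)
Bit 7: prefix='01' -> emit 'j', reset
Bit 8: prefix='1' (no match yet)
Bit 9: prefix='10' -> emit 'i', reset
Bit 10: prefix='0' (no match yet)
Bit 11: prefix='00' -> emit 'l', reset
Bit 12: prefix='1' (no match yet)
Bit 13: prefix='10' -> emit 'i', reset
Bit 14: prefix='1' (no match yet)
Bit 15: prefix='11' -> emit 'f', reset
Bit 16: prefix='1' (no match yet)
Bit 17: prefix='10' -> emit 'i', reset
Bit 18: prefix='0' (no match yet)
Bit 19: prefix='00' -> emit 'l', reset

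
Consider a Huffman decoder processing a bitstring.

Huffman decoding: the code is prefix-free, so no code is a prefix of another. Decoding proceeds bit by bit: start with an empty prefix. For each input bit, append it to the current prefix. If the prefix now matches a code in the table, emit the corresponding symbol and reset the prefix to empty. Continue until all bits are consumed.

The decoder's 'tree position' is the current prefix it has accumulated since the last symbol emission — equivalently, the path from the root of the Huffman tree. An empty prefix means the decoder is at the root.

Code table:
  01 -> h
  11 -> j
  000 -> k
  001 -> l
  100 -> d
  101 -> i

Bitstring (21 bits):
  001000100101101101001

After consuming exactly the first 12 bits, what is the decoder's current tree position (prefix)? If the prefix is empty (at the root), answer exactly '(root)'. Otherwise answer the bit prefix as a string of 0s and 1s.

Answer: (root)

Derivation:
Bit 0: prefix='0' (no match yet)
Bit 1: prefix='00' (no match yet)
Bit 2: prefix='001' -> emit 'l', reset
Bit 3: prefix='0' (no match yet)
Bit 4: prefix='00' (no match yet)
Bit 5: prefix='000' -> emit 'k', reset
Bit 6: prefix='1' (no match yet)
Bit 7: prefix='10' (no match yet)
Bit 8: prefix='100' -> emit 'd', reset
Bit 9: prefix='1' (no match yet)
Bit 10: prefix='10' (no match yet)
Bit 11: prefix='101' -> emit 'i', reset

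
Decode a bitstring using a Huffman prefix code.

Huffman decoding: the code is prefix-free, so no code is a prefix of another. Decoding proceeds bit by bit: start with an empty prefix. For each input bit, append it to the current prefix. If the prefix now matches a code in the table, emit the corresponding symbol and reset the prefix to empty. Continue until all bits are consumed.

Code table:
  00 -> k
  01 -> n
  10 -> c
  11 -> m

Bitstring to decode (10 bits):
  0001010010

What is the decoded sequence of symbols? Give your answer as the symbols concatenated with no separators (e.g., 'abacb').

Bit 0: prefix='0' (no match yet)
Bit 1: prefix='00' -> emit 'k', reset
Bit 2: prefix='0' (no match yet)
Bit 3: prefix='01' -> emit 'n', reset
Bit 4: prefix='0' (no match yet)
Bit 5: prefix='01' -> emit 'n', reset
Bit 6: prefix='0' (no match yet)
Bit 7: prefix='00' -> emit 'k', reset
Bit 8: prefix='1' (no match yet)
Bit 9: prefix='10' -> emit 'c', reset

Answer: knnkc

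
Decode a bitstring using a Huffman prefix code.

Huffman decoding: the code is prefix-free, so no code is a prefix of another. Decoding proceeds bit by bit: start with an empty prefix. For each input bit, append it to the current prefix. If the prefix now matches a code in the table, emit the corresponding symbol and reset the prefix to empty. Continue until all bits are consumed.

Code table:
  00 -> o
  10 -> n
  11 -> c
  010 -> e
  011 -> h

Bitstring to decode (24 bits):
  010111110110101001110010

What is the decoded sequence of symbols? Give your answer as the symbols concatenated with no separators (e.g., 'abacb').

Answer: eccncenhne

Derivation:
Bit 0: prefix='0' (no match yet)
Bit 1: prefix='01' (no match yet)
Bit 2: prefix='010' -> emit 'e', reset
Bit 3: prefix='1' (no match yet)
Bit 4: prefix='11' -> emit 'c', reset
Bit 5: prefix='1' (no match yet)
Bit 6: prefix='11' -> emit 'c', reset
Bit 7: prefix='1' (no match yet)
Bit 8: prefix='10' -> emit 'n', reset
Bit 9: prefix='1' (no match yet)
Bit 10: prefix='11' -> emit 'c', reset
Bit 11: prefix='0' (no match yet)
Bit 12: prefix='01' (no match yet)
Bit 13: prefix='010' -> emit 'e', reset
Bit 14: prefix='1' (no match yet)
Bit 15: prefix='10' -> emit 'n', reset
Bit 16: prefix='0' (no match yet)
Bit 17: prefix='01' (no match yet)
Bit 18: prefix='011' -> emit 'h', reset
Bit 19: prefix='1' (no match yet)
Bit 20: prefix='10' -> emit 'n', reset
Bit 21: prefix='0' (no match yet)
Bit 22: prefix='01' (no match yet)
Bit 23: prefix='010' -> emit 'e', reset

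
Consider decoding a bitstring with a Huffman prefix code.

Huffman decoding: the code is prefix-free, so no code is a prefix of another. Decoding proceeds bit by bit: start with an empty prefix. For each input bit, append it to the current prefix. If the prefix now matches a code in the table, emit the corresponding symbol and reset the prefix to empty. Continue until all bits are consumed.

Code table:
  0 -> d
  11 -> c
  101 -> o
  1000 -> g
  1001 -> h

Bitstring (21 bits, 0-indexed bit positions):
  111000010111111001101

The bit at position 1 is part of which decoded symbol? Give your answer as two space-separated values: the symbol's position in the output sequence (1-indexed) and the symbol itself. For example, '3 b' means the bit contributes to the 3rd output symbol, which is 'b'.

Answer: 1 c

Derivation:
Bit 0: prefix='1' (no match yet)
Bit 1: prefix='11' -> emit 'c', reset
Bit 2: prefix='1' (no match yet)
Bit 3: prefix='10' (no match yet)
Bit 4: prefix='100' (no match yet)
Bit 5: prefix='1000' -> emit 'g', reset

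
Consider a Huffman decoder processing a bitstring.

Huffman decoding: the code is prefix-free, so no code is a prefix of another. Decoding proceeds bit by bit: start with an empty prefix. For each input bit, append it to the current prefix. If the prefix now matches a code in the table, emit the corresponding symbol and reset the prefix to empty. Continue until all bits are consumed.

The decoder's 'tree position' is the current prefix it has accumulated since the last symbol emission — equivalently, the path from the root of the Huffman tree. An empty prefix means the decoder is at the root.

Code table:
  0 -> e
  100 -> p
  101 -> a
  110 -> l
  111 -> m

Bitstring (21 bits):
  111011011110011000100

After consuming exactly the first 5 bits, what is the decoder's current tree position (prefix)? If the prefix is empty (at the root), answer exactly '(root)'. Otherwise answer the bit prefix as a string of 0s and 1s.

Answer: 1

Derivation:
Bit 0: prefix='1' (no match yet)
Bit 1: prefix='11' (no match yet)
Bit 2: prefix='111' -> emit 'm', reset
Bit 3: prefix='0' -> emit 'e', reset
Bit 4: prefix='1' (no match yet)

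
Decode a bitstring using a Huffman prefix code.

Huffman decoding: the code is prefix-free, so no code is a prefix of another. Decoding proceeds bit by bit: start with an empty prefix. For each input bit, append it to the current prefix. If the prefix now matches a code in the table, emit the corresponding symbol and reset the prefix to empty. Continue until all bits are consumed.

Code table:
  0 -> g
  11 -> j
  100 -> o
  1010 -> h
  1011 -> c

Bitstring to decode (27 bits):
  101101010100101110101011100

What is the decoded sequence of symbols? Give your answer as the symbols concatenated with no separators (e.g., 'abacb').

Bit 0: prefix='1' (no match yet)
Bit 1: prefix='10' (no match yet)
Bit 2: prefix='101' (no match yet)
Bit 3: prefix='1011' -> emit 'c', reset
Bit 4: prefix='0' -> emit 'g', reset
Bit 5: prefix='1' (no match yet)
Bit 6: prefix='10' (no match yet)
Bit 7: prefix='101' (no match yet)
Bit 8: prefix='1010' -> emit 'h', reset
Bit 9: prefix='1' (no match yet)
Bit 10: prefix='10' (no match yet)
Bit 11: prefix='100' -> emit 'o', reset
Bit 12: prefix='1' (no match yet)
Bit 13: prefix='10' (no match yet)
Bit 14: prefix='101' (no match yet)
Bit 15: prefix='1011' -> emit 'c', reset
Bit 16: prefix='1' (no match yet)
Bit 17: prefix='10' (no match yet)
Bit 18: prefix='101' (no match yet)
Bit 19: prefix='1010' -> emit 'h', reset
Bit 20: prefix='1' (no match yet)
Bit 21: prefix='10' (no match yet)
Bit 22: prefix='101' (no match yet)
Bit 23: prefix='1011' -> emit 'c', reset
Bit 24: prefix='1' (no match yet)
Bit 25: prefix='10' (no match yet)
Bit 26: prefix='100' -> emit 'o', reset

Answer: cghochco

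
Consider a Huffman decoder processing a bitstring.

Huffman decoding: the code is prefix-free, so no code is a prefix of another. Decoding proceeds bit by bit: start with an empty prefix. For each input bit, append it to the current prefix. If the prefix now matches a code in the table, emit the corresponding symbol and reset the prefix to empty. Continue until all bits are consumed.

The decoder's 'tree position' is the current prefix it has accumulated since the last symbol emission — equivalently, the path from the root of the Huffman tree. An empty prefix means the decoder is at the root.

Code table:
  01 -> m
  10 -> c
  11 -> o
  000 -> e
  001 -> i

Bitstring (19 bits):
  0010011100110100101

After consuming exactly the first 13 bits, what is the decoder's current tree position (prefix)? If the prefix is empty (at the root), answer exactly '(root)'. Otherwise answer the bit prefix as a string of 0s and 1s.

Bit 0: prefix='0' (no match yet)
Bit 1: prefix='00' (no match yet)
Bit 2: prefix='001' -> emit 'i', reset
Bit 3: prefix='0' (no match yet)
Bit 4: prefix='00' (no match yet)
Bit 5: prefix='001' -> emit 'i', reset
Bit 6: prefix='1' (no match yet)
Bit 7: prefix='11' -> emit 'o', reset
Bit 8: prefix='0' (no match yet)
Bit 9: prefix='00' (no match yet)
Bit 10: prefix='001' -> emit 'i', reset
Bit 11: prefix='1' (no match yet)
Bit 12: prefix='10' -> emit 'c', reset

Answer: (root)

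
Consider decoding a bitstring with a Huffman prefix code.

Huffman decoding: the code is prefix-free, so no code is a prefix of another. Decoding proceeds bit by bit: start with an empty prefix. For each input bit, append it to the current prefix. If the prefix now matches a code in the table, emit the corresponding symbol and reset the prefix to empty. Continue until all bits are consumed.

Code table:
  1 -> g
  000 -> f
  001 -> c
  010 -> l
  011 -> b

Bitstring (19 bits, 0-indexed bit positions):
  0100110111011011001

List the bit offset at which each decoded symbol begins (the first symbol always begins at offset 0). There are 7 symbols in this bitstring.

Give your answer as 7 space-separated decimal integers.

Answer: 0 3 6 9 10 13 16

Derivation:
Bit 0: prefix='0' (no match yet)
Bit 1: prefix='01' (no match yet)
Bit 2: prefix='010' -> emit 'l', reset
Bit 3: prefix='0' (no match yet)
Bit 4: prefix='01' (no match yet)
Bit 5: prefix='011' -> emit 'b', reset
Bit 6: prefix='0' (no match yet)
Bit 7: prefix='01' (no match yet)
Bit 8: prefix='011' -> emit 'b', reset
Bit 9: prefix='1' -> emit 'g', reset
Bit 10: prefix='0' (no match yet)
Bit 11: prefix='01' (no match yet)
Bit 12: prefix='011' -> emit 'b', reset
Bit 13: prefix='0' (no match yet)
Bit 14: prefix='01' (no match yet)
Bit 15: prefix='011' -> emit 'b', reset
Bit 16: prefix='0' (no match yet)
Bit 17: prefix='00' (no match yet)
Bit 18: prefix='001' -> emit 'c', reset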